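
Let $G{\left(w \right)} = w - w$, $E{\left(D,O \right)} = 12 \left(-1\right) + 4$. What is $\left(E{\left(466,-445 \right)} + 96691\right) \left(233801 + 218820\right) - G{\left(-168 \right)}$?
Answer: $43760756143$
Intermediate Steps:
$E{\left(D,O \right)} = -8$ ($E{\left(D,O \right)} = -12 + 4 = -8$)
$G{\left(w \right)} = 0$
$\left(E{\left(466,-445 \right)} + 96691\right) \left(233801 + 218820\right) - G{\left(-168 \right)} = \left(-8 + 96691\right) \left(233801 + 218820\right) - 0 = 96683 \cdot 452621 + 0 = 43760756143 + 0 = 43760756143$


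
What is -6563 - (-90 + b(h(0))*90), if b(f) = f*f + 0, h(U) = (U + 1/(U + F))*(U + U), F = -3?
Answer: -6473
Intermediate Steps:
h(U) = 2*U*(U + 1/(-3 + U)) (h(U) = (U + 1/(U - 3))*(U + U) = (U + 1/(-3 + U))*(2*U) = 2*U*(U + 1/(-3 + U)))
b(f) = f² (b(f) = f² + 0 = f²)
-6563 - (-90 + b(h(0))*90) = -6563 - (-90 + (2*0*(1 + 0² - 3*0)/(-3 + 0))²*90) = -6563 - (-90 + (2*0*(1 + 0 + 0)/(-3))²*90) = -6563 - (-90 + (2*0*(-⅓)*1)²*90) = -6563 - (-90 + 0²*90) = -6563 - (-90 + 0*90) = -6563 - (-90 + 0) = -6563 - 1*(-90) = -6563 + 90 = -6473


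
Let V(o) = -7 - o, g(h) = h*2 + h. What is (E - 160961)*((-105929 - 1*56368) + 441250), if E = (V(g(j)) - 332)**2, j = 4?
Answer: -10533265280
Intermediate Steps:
g(h) = 3*h (g(h) = 2*h + h = 3*h)
E = 123201 (E = ((-7 - 3*4) - 332)**2 = ((-7 - 1*12) - 332)**2 = ((-7 - 12) - 332)**2 = (-19 - 332)**2 = (-351)**2 = 123201)
(E - 160961)*((-105929 - 1*56368) + 441250) = (123201 - 160961)*((-105929 - 1*56368) + 441250) = -37760*((-105929 - 56368) + 441250) = -37760*(-162297 + 441250) = -37760*278953 = -10533265280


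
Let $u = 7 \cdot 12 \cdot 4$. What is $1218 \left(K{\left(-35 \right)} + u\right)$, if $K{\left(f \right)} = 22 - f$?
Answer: $478674$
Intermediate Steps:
$u = 336$ ($u = 84 \cdot 4 = 336$)
$1218 \left(K{\left(-35 \right)} + u\right) = 1218 \left(\left(22 - -35\right) + 336\right) = 1218 \left(\left(22 + 35\right) + 336\right) = 1218 \left(57 + 336\right) = 1218 \cdot 393 = 478674$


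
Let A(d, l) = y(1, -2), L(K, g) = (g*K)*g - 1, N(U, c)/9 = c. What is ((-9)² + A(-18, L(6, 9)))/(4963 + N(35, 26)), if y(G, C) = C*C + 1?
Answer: 86/5197 ≈ 0.016548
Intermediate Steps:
N(U, c) = 9*c
y(G, C) = 1 + C² (y(G, C) = C² + 1 = 1 + C²)
L(K, g) = -1 + K*g² (L(K, g) = (K*g)*g - 1 = K*g² - 1 = -1 + K*g²)
A(d, l) = 5 (A(d, l) = 1 + (-2)² = 1 + 4 = 5)
((-9)² + A(-18, L(6, 9)))/(4963 + N(35, 26)) = ((-9)² + 5)/(4963 + 9*26) = (81 + 5)/(4963 + 234) = 86/5197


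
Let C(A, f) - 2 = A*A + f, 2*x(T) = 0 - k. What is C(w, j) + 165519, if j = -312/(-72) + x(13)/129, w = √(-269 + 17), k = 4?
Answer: 21320258/129 ≈ 1.6527e+5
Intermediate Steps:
w = 6*I*√7 (w = √(-252) = 6*I*√7 ≈ 15.875*I)
x(T) = -2 (x(T) = (0 - 1*4)/2 = (0 - 4)/2 = (½)*(-4) = -2)
j = 557/129 (j = -312/(-72) - 2/129 = -312*(-1/72) - 2*1/129 = 13/3 - 2/129 = 557/129 ≈ 4.3178)
C(A, f) = 2 + f + A² (C(A, f) = 2 + (A*A + f) = 2 + (A² + f) = 2 + (f + A²) = 2 + f + A²)
C(w, j) + 165519 = (2 + 557/129 + (6*I*√7)²) + 165519 = (2 + 557/129 - 252) + 165519 = -31693/129 + 165519 = 21320258/129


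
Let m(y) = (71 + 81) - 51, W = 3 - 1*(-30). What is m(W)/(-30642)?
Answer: -101/30642 ≈ -0.0032961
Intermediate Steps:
W = 33 (W = 3 + 30 = 33)
m(y) = 101 (m(y) = 152 - 51 = 101)
m(W)/(-30642) = 101/(-30642) = 101*(-1/30642) = -101/30642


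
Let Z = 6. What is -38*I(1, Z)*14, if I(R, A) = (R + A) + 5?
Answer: -6384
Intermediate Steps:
I(R, A) = 5 + A + R (I(R, A) = (A + R) + 5 = 5 + A + R)
-38*I(1, Z)*14 = -38*(5 + 6 + 1)*14 = -38*12*14 = -456*14 = -6384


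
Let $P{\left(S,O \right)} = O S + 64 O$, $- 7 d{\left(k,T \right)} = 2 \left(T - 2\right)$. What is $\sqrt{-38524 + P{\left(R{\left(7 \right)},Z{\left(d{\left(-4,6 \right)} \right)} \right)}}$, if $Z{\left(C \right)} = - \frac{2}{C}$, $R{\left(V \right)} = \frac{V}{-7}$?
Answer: $\frac{i \sqrt{153655}}{2} \approx 195.99 i$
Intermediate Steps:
$R{\left(V \right)} = - \frac{V}{7}$ ($R{\left(V \right)} = V \left(- \frac{1}{7}\right) = - \frac{V}{7}$)
$d{\left(k,T \right)} = \frac{4}{7} - \frac{2 T}{7}$ ($d{\left(k,T \right)} = - \frac{2 \left(T - 2\right)}{7} = - \frac{2 \left(-2 + T\right)}{7} = - \frac{-4 + 2 T}{7} = \frac{4}{7} - \frac{2 T}{7}$)
$P{\left(S,O \right)} = 64 O + O S$
$\sqrt{-38524 + P{\left(R{\left(7 \right)},Z{\left(d{\left(-4,6 \right)} \right)} \right)}} = \sqrt{-38524 + - \frac{2}{\frac{4}{7} - \frac{12}{7}} \left(64 - 1\right)} = \sqrt{-38524 + - \frac{2}{- \frac{8}{7}} \cdot 63} = \sqrt{-38524 + \left(-2\right) \left(- \frac{7}{8}\right) 63} = \sqrt{-38524 + \frac{7}{4} \cdot 63} = \sqrt{-38524 + \frac{441}{4}} = \sqrt{- \frac{153655}{4}} = \frac{i \sqrt{153655}}{2}$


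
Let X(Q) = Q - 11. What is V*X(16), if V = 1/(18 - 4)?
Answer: 5/14 ≈ 0.35714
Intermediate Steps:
X(Q) = -11 + Q
V = 1/14 ≈ 0.071429
V*X(16) = (-11 + 16)/14 = (1/14)*5 = 5/14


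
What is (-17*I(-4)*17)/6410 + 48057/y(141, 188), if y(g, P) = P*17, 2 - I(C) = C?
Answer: 151251753/10243180 ≈ 14.766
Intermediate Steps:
I(C) = 2 - C
y(g, P) = 17*P
(-17*I(-4)*17)/6410 + 48057/y(141, 188) = (-17*(2 - 1*(-4))*17)/6410 + 48057/((17*188)) = (-17*(2 + 4)*17)*(1/6410) + 48057/3196 = (-17*6*17)*(1/6410) + 48057*(1/3196) = -102*17*(1/6410) + 48057/3196 = -1734*1/6410 + 48057/3196 = -867/3205 + 48057/3196 = 151251753/10243180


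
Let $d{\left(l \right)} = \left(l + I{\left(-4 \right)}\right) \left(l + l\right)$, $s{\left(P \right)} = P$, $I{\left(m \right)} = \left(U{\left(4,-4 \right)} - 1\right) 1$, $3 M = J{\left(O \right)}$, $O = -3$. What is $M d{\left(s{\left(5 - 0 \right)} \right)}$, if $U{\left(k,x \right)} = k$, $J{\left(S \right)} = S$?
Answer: $-80$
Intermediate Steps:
$M = -1$ ($M = \frac{1}{3} \left(-3\right) = -1$)
$I{\left(m \right)} = 3$ ($I{\left(m \right)} = \left(4 - 1\right) 1 = 3 \cdot 1 = 3$)
$d{\left(l \right)} = 2 l \left(3 + l\right)$ ($d{\left(l \right)} = \left(l + 3\right) \left(l + l\right) = \left(3 + l\right) 2 l = 2 l \left(3 + l\right)$)
$M d{\left(s{\left(5 - 0 \right)} \right)} = - 2 \left(5 - 0\right) \left(3 + \left(5 - 0\right)\right) = - 2 \left(5 + 0\right) \left(3 + \left(5 + 0\right)\right) = - 2 \cdot 5 \left(3 + 5\right) = - 2 \cdot 5 \cdot 8 = \left(-1\right) 80 = -80$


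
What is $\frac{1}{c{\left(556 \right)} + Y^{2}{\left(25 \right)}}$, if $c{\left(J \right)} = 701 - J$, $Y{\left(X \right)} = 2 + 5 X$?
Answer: $\frac{1}{16274} \approx 6.1448 \cdot 10^{-5}$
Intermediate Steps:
$\frac{1}{c{\left(556 \right)} + Y^{2}{\left(25 \right)}} = \frac{1}{\left(701 - 556\right) + \left(2 + 5 \cdot 25\right)^{2}} = \frac{1}{\left(701 - 556\right) + \left(2 + 125\right)^{2}} = \frac{1}{145 + 127^{2}} = \frac{1}{145 + 16129} = \frac{1}{16274}$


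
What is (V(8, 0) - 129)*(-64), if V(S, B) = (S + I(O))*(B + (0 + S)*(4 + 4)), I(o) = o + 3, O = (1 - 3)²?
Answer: -53184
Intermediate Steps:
O = 4 (O = (-2)² = 4)
I(o) = 3 + o
V(S, B) = (7 + S)*(B + 8*S) (V(S, B) = (S + (3 + 4))*(B + (0 + S)*(4 + 4)) = (S + 7)*(B + S*8) = (7 + S)*(B + 8*S))
(V(8, 0) - 129)*(-64) = ((7*0 + 8*8² + 56*8 + 0*8) - 129)*(-64) = ((0 + 8*64 + 448 + 0) - 129)*(-64) = ((0 + 512 + 448 + 0) - 129)*(-64) = (960 - 129)*(-64) = 831*(-64) = -53184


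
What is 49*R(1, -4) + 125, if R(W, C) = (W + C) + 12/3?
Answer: 174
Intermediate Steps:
R(W, C) = 4 + C + W (R(W, C) = (C + W) + 12*(⅓) = (C + W) + 4 = 4 + C + W)
49*R(1, -4) + 125 = 49*(4 - 4 + 1) + 125 = 49*1 + 125 = 49 + 125 = 174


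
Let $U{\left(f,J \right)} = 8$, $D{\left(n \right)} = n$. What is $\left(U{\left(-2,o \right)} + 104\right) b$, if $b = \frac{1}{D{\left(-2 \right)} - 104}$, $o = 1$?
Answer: $- \frac{56}{53} \approx -1.0566$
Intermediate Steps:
$b = - \frac{1}{106}$ ($b = \frac{1}{-2 - 104} = \frac{1}{-106} = - \frac{1}{106} \approx -0.009434$)
$\left(U{\left(-2,o \right)} + 104\right) b = \left(8 + 104\right) \left(- \frac{1}{106}\right) = 112 \left(- \frac{1}{106}\right) = - \frac{56}{53}$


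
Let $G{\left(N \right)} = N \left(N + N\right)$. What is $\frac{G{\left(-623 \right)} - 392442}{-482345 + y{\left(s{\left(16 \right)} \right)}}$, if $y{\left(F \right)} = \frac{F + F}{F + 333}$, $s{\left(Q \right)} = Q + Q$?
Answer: $- \frac{140092840}{176055861} \approx -0.79573$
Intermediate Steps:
$s{\left(Q \right)} = 2 Q$
$y{\left(F \right)} = \frac{2 F}{333 + F}$
$G{\left(N \right)} = 2 N^{2}$ ($G{\left(N \right)} = N 2 N = 2 N^{2}$)
$\frac{G{\left(-623 \right)} - 392442}{-482345 + y{\left(s{\left(16 \right)} \right)}} = \frac{2 \left(-623\right)^{2} - 392442}{-482345 + \frac{2 \cdot 2 \cdot 16}{333 + 2 \cdot 16}} = \frac{2 \cdot 388129 - 392442}{-482345 + 2 \cdot 32 \frac{1}{333 + 32}} = \frac{776258 - 392442}{-482345 + 2 \cdot 32 \cdot \frac{1}{365}} = \frac{383816}{-482345 + 2 \cdot 32 \cdot \frac{1}{365}} = \frac{383816}{-482345 + \frac{64}{365}} = \frac{383816}{- \frac{176055861}{365}} = 383816 \left(- \frac{365}{176055861}\right) = - \frac{140092840}{176055861}$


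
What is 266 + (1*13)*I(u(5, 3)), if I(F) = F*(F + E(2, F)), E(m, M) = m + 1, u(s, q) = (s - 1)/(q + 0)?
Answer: 3070/9 ≈ 341.11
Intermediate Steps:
u(s, q) = (-1 + s)/q
E(m, M) = 1 + m
I(F) = F*(3 + F) (I(F) = F*(F + (1 + 2)) = F*(F + 3) = F*(3 + F))
266 + (1*13)*I(u(5, 3)) = 266 + (1*13)*(((-1 + 5)/3)*(3 + (-1 + 5)/3)) = 266 + 13*(((⅓)*4)*(3 + (⅓)*4)) = 266 + 13*(4*(3 + 4/3)/3) = 266 + 13*((4/3)*(13/3)) = 266 + 13*(52/9) = 266 + 676/9 = 3070/9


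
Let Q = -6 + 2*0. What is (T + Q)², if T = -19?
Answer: 625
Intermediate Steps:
Q = -6 (Q = -6 + 0 = -6)
(T + Q)² = (-19 - 6)² = (-25)² = 625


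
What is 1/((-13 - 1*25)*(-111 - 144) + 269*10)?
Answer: 1/12380 ≈ 8.0775e-5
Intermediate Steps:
1/((-13 - 1*25)*(-111 - 144) + 269*10) = 1/((-13 - 25)*(-255) + 2690) = 1/(-38*(-255) + 2690) = 1/(9690 + 2690) = 1/12380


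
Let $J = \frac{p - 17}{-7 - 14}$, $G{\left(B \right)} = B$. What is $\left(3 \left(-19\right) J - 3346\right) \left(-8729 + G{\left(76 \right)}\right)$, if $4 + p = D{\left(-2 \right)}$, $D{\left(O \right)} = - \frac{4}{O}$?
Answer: $\frac{205794299}{7} \approx 2.9399 \cdot 10^{7}$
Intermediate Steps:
$p = -2$ ($p = -4 - \frac{4}{-2} = -4 - -2 = -4 + 2 = -2$)
$J = \frac{19}{21}$ ($J = \frac{-2 - 17}{-7 - 14} = - \frac{19}{-21} = \left(-19\right) \left(- \frac{1}{21}\right) = \frac{19}{21} \approx 0.90476$)
$\left(3 \left(-19\right) J - 3346\right) \left(-8729 + G{\left(76 \right)}\right) = \left(3 \left(-19\right) \frac{19}{21} - 3346\right) \left(-8729 + 76\right) = \left(\left(-57\right) \frac{19}{21} - 3346\right) \left(-8653\right) = \left(- \frac{361}{7} - 3346\right) \left(-8653\right) = \left(- \frac{23783}{7}\right) \left(-8653\right) = \frac{205794299}{7}$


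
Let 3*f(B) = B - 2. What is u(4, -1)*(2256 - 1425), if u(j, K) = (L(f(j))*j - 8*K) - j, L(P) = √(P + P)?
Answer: 3324 + 2216*√3 ≈ 7162.2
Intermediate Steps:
f(B) = -⅔ + B/3 (f(B) = (B - 2)/3 = (-2 + B)/3 = -⅔ + B/3)
L(P) = √2*√P (L(P) = √(2*P) = √2*√P)
u(j, K) = -j - 8*K + j*√2*√(-⅔ + j/3) (u(j, K) = ((√2*√(-⅔ + j/3))*j - 8*K) - j = (j*√2*√(-⅔ + j/3) - 8*K) - j = (-8*K + j*√2*√(-⅔ + j/3)) - j = -j - 8*K + j*√2*√(-⅔ + j/3))
u(4, -1)*(2256 - 1425) = (-1*4 - 8*(-1) + (⅓)*4*√(-12 + 6*4))*(2256 - 1425) = (-4 + 8 + (⅓)*4*√(-12 + 24))*831 = (-4 + 8 + (⅓)*4*√12)*831 = (-4 + 8 + (⅓)*4*(2*√3))*831 = (-4 + 8 + 8*√3/3)*831 = (4 + 8*√3/3)*831 = 3324 + 2216*√3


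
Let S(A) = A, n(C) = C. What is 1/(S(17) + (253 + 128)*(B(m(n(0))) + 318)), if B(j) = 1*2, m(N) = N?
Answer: 1/121937 ≈ 8.2010e-6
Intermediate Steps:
B(j) = 2
1/(S(17) + (253 + 128)*(B(m(n(0))) + 318)) = 1/(17 + (253 + 128)*(2 + 318)) = 1/(17 + 381*320) = 1/(17 + 121920) = 1/121937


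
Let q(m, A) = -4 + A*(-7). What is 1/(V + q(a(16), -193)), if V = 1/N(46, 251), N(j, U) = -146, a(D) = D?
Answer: 146/196661 ≈ 0.00074239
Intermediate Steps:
q(m, A) = -4 - 7*A
V = -1/146 (V = 1/(-146) = -1/146 ≈ -0.0068493)
1/(V + q(a(16), -193)) = 1/(-1/146 + (-4 - 7*(-193))) = 1/(-1/146 + (-4 + 1351)) = 1/(-1/146 + 1347) = 1/(196661/146) = 146/196661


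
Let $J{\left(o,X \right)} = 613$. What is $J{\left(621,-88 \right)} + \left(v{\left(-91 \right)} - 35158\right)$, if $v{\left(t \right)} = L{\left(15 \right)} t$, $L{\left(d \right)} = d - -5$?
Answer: $-36365$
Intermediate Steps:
$L{\left(d \right)} = 5 + d$ ($L{\left(d \right)} = d + 5 = 5 + d$)
$v{\left(t \right)} = 20 t$ ($v{\left(t \right)} = \left(5 + 15\right) t = 20 t$)
$J{\left(621,-88 \right)} + \left(v{\left(-91 \right)} - 35158\right) = 613 + \left(20 \left(-91\right) - 35158\right) = 613 - 36978 = -36365$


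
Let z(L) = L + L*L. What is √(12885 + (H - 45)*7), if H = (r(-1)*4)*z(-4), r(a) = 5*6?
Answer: 5*√906 ≈ 150.50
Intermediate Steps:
r(a) = 30
z(L) = L + L²
H = 1440 (H = (30*4)*(-4*(1 - 4)) = 120*(-4*(-3)) = 120*12 = 1440)
√(12885 + (H - 45)*7) = √(12885 + (1440 - 45)*7) = √(12885 + 1395*7) = √(12885 + 9765) = √22650 = 5*√906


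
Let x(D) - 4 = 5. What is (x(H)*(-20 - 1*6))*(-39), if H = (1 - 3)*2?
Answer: 9126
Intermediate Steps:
H = -4 (H = -2*2 = -4)
x(D) = 9 (x(D) = 4 + 5 = 9)
(x(H)*(-20 - 1*6))*(-39) = (9*(-20 - 1*6))*(-39) = (9*(-20 - 6))*(-39) = (9*(-26))*(-39) = -234*(-39) = 9126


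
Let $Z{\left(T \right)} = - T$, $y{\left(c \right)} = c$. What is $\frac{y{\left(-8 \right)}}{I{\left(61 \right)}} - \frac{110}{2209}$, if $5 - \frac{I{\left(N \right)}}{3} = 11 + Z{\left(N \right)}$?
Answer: $- \frac{35822}{364485} \approx -0.098281$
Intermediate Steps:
$I{\left(N \right)} = -18 + 3 N$ ($I{\left(N \right)} = 15 - 3 \left(11 - N\right) = 15 + \left(-33 + 3 N\right) = -18 + 3 N$)
$\frac{y{\left(-8 \right)}}{I{\left(61 \right)}} - \frac{110}{2209} = - \frac{8}{-18 + 3 \cdot 61} - \frac{110}{2209} = - \frac{8}{-18 + 183} - \frac{110}{2209} = - \frac{8}{165} - \frac{110}{2209} = - \frac{35822}{364485}$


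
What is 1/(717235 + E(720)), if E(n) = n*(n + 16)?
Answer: 1/1247155 ≈ 8.0183e-7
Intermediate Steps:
E(n) = n*(16 + n)
1/(717235 + E(720)) = 1/(717235 + 720*(16 + 720)) = 1/(717235 + 720*736) = 1/(717235 + 529920) = 1/1247155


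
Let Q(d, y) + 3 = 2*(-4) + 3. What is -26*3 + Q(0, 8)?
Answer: -86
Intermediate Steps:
Q(d, y) = -8 (Q(d, y) = -3 + (2*(-4) + 3) = -3 + (-8 + 3) = -3 - 5 = -8)
-26*3 + Q(0, 8) = -26*3 - 8 = -78 - 8 = -86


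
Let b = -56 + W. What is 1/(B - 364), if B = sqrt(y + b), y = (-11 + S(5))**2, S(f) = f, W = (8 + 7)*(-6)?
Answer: -182/66303 - I*sqrt(110)/132606 ≈ -0.002745 - 7.9092e-5*I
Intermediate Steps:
W = -90 (W = 15*(-6) = -90)
y = 36 (y = (-11 + 5)**2 = (-6)**2 = 36)
b = -146 (b = -56 - 90 = -146)
B = I*sqrt(110) (B = sqrt(36 - 146) = sqrt(-110) = I*sqrt(110) ≈ 10.488*I)
1/(B - 364) = 1/(I*sqrt(110) - 364) = 1/(-364 + I*sqrt(110))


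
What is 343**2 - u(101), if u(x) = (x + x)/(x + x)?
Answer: 117648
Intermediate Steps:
u(x) = 1 (u(x) = (2*x)/((2*x)) = (2*x)*(1/(2*x)) = 1)
343**2 - u(101) = 343**2 - 1*1 = 117649 - 1 = 117648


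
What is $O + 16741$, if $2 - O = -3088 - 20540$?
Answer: $40371$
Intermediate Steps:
$O = 23630$ ($O = 2 - \left(-3088 - 20540\right) = 2 - -23628 = 2 + 23628 = 23630$)
$O + 16741 = 23630 + 16741 = 40371$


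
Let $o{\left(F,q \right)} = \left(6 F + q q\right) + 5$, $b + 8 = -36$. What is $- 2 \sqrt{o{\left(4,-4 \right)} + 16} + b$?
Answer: $-44 - 2 \sqrt{61} \approx -59.62$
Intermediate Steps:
$b = -44$ ($b = -8 - 36 = -44$)
$o{\left(F,q \right)} = 5 + q^{2} + 6 F$ ($o{\left(F,q \right)} = \left(6 F + q^{2}\right) + 5 = \left(q^{2} + 6 F\right) + 5 = 5 + q^{2} + 6 F$)
$- 2 \sqrt{o{\left(4,-4 \right)} + 16} + b = - 2 \sqrt{\left(5 + \left(-4\right)^{2} + 6 \cdot 4\right) + 16} - 44 = - 2 \sqrt{\left(5 + 16 + 24\right) + 16} - 44 = - 2 \sqrt{45 + 16} - 44 = - 2 \sqrt{61} - 44 = -44 - 2 \sqrt{61}$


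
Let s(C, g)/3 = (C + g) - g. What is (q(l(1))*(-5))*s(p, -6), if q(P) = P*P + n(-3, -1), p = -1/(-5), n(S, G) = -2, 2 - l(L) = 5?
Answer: -21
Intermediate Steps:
l(L) = -3 (l(L) = 2 - 1*5 = 2 - 5 = -3)
p = ⅕ (p = -1*(-⅕) = ⅕ ≈ 0.20000)
s(C, g) = 3*C (s(C, g) = 3*((C + g) - g) = 3*C)
q(P) = -2 + P² (q(P) = P*P - 2 = P² - 2 = -2 + P²)
(q(l(1))*(-5))*s(p, -6) = ((-2 + (-3)²)*(-5))*(3*(⅕)) = ((-2 + 9)*(-5))*(⅗) = (7*(-5))*(⅗) = -35*⅗ = -21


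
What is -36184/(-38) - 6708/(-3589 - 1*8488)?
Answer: 16817272/17651 ≈ 952.77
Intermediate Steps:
-36184/(-38) - 6708/(-3589 - 1*8488) = -36184*(-1/38) - 6708/(-3589 - 8488) = 18092/19 - 6708/(-12077) = 18092/19 - 6708*(-1/12077) = 18092/19 + 516/929 = 16817272/17651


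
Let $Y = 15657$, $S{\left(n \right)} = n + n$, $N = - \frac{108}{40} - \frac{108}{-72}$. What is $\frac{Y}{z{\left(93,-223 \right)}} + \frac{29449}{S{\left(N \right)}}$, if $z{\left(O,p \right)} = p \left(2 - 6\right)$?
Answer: $- \frac{8197166}{669} \approx -12253.0$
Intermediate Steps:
$z{\left(O,p \right)} = - 4 p$ ($z{\left(O,p \right)} = p \left(-4\right) = - 4 p$)
$N = - \frac{6}{5}$ ($N = \left(-108\right) \frac{1}{40} - - \frac{3}{2} = - \frac{27}{10} + \frac{3}{2} = - \frac{6}{5} \approx -1.2$)
$S{\left(n \right)} = 2 n$
$\frac{Y}{z{\left(93,-223 \right)}} + \frac{29449}{S{\left(N \right)}} = \frac{15657}{\left(-4\right) \left(-223\right)} + \frac{29449}{2 \left(- \frac{6}{5}\right)} = \frac{15657}{892} + \frac{29449}{- \frac{12}{5}} = 15657 \cdot \frac{1}{892} + 29449 \left(- \frac{5}{12}\right) = \frac{15657}{892} - \frac{147245}{12} = - \frac{8197166}{669}$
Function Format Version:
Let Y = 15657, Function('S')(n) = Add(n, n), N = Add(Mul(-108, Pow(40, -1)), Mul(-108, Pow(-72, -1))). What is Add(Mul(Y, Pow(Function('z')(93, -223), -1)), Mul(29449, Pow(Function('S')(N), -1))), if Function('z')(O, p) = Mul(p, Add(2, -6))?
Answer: Rational(-8197166, 669) ≈ -12253.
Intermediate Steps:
Function('z')(O, p) = Mul(-4, p) (Function('z')(O, p) = Mul(p, -4) = Mul(-4, p))
N = Rational(-6, 5) (N = Add(Mul(-108, Rational(1, 40)), Mul(-108, Rational(-1, 72))) = Add(Rational(-27, 10), Rational(3, 2)) = Rational(-6, 5) ≈ -1.2000)
Function('S')(n) = Mul(2, n)
Add(Mul(Y, Pow(Function('z')(93, -223), -1)), Mul(29449, Pow(Function('S')(N), -1))) = Add(Mul(15657, Pow(Mul(-4, -223), -1)), Mul(29449, Pow(Mul(2, Rational(-6, 5)), -1))) = Add(Mul(15657, Pow(892, -1)), Mul(29449, Pow(Rational(-12, 5), -1))) = Add(Mul(15657, Rational(1, 892)), Mul(29449, Rational(-5, 12))) = Add(Rational(15657, 892), Rational(-147245, 12)) = Rational(-8197166, 669)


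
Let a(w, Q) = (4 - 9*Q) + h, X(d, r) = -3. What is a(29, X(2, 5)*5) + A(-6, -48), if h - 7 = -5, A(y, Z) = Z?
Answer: 93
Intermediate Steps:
h = 2 (h = 7 - 5 = 2)
a(w, Q) = 6 - 9*Q (a(w, Q) = (4 - 9*Q) + 2 = 6 - 9*Q)
a(29, X(2, 5)*5) + A(-6, -48) = (6 - (-27)*5) - 48 = (6 - 9*(-15)) - 48 = (6 + 135) - 48 = 141 - 48 = 93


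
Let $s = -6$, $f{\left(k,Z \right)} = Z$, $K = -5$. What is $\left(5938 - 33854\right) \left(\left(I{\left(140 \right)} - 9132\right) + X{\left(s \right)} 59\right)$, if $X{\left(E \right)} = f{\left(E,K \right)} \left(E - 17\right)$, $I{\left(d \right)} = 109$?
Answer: $62476008$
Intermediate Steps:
$X{\left(E \right)} = 85 - 5 E$ ($X{\left(E \right)} = - 5 \left(E - 17\right) = - 5 \left(-17 + E\right) = 85 - 5 E$)
$\left(5938 - 33854\right) \left(\left(I{\left(140 \right)} - 9132\right) + X{\left(s \right)} 59\right) = \left(5938 - 33854\right) \left(\left(109 - 9132\right) + \left(85 - -30\right) 59\right) = - 27916 \left(\left(109 - 9132\right) + \left(85 + 30\right) 59\right) = - 27916 \left(-9023 + 115 \cdot 59\right) = - 27916 \left(-9023 + 6785\right) = \left(-27916\right) \left(-2238\right) = 62476008$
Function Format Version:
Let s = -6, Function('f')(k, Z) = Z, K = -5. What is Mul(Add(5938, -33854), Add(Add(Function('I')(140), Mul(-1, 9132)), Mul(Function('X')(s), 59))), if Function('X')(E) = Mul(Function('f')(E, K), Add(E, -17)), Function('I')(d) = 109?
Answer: 62476008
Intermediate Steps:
Function('X')(E) = Add(85, Mul(-5, E)) (Function('X')(E) = Mul(-5, Add(E, -17)) = Mul(-5, Add(-17, E)) = Add(85, Mul(-5, E)))
Mul(Add(5938, -33854), Add(Add(Function('I')(140), Mul(-1, 9132)), Mul(Function('X')(s), 59))) = Mul(Add(5938, -33854), Add(Add(109, Mul(-1, 9132)), Mul(Add(85, Mul(-5, -6)), 59))) = Mul(-27916, Add(Add(109, -9132), Mul(Add(85, 30), 59))) = Mul(-27916, Add(-9023, Mul(115, 59))) = Mul(-27916, Add(-9023, 6785)) = Mul(-27916, -2238) = 62476008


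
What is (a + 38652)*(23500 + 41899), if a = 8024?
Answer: 3052563724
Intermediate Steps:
(a + 38652)*(23500 + 41899) = (8024 + 38652)*(23500 + 41899) = 46676*65399 = 3052563724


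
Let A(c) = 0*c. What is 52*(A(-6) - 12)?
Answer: -624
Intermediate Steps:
A(c) = 0
52*(A(-6) - 12) = 52*(0 - 12) = 52*(-12) = -624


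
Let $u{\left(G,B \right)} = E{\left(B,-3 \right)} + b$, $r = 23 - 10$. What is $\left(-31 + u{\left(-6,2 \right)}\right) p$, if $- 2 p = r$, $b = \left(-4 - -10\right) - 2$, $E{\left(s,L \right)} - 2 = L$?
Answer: $182$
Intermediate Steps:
$E{\left(s,L \right)} = 2 + L$
$b = 4$ ($b = \left(-4 + 10\right) - 2 = 6 - 2 = 4$)
$r = 13$ ($r = 23 - 10 = 13$)
$u{\left(G,B \right)} = 3$ ($u{\left(G,B \right)} = \left(2 - 3\right) + 4 = -1 + 4 = 3$)
$p = - \frac{13}{2}$ ($p = \left(- \frac{1}{2}\right) 13 = - \frac{13}{2} \approx -6.5$)
$\left(-31 + u{\left(-6,2 \right)}\right) p = \left(-31 + 3\right) \left(- \frac{13}{2}\right) = \left(-28\right) \left(- \frac{13}{2}\right) = 182$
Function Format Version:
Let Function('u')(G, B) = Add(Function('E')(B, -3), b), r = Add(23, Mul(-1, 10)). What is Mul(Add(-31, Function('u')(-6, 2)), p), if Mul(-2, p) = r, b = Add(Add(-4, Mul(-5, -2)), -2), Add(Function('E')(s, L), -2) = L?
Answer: 182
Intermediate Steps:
Function('E')(s, L) = Add(2, L)
b = 4 (b = Add(Add(-4, 10), -2) = Add(6, -2) = 4)
r = 13 (r = Add(23, -10) = 13)
Function('u')(G, B) = 3 (Function('u')(G, B) = Add(Add(2, -3), 4) = Add(-1, 4) = 3)
p = Rational(-13, 2) (p = Mul(Rational(-1, 2), 13) = Rational(-13, 2) ≈ -6.5000)
Mul(Add(-31, Function('u')(-6, 2)), p) = Mul(Add(-31, 3), Rational(-13, 2)) = Mul(-28, Rational(-13, 2)) = 182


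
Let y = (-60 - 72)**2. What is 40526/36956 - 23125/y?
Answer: -37120619/160980336 ≈ -0.23059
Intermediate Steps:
y = 17424 (y = (-132)**2 = 17424)
40526/36956 - 23125/y = 40526/36956 - 23125/17424 = 40526*(1/36956) - 23125*1/17424 = 20263/18478 - 23125/17424 = -37120619/160980336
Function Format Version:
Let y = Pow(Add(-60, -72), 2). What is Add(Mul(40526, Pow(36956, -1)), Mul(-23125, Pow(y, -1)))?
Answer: Rational(-37120619, 160980336) ≈ -0.23059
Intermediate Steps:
y = 17424 (y = Pow(-132, 2) = 17424)
Add(Mul(40526, Pow(36956, -1)), Mul(-23125, Pow(y, -1))) = Add(Mul(40526, Pow(36956, -1)), Mul(-23125, Pow(17424, -1))) = Add(Mul(40526, Rational(1, 36956)), Mul(-23125, Rational(1, 17424))) = Add(Rational(20263, 18478), Rational(-23125, 17424)) = Rational(-37120619, 160980336)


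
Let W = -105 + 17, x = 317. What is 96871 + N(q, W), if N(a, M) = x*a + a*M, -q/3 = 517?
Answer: -258308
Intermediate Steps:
q = -1551 (q = -3*517 = -1551)
W = -88
N(a, M) = 317*a + M*a (N(a, M) = 317*a + a*M = 317*a + M*a)
96871 + N(q, W) = 96871 - 1551*(317 - 88) = 96871 - 1551*229 = 96871 - 355179 = -258308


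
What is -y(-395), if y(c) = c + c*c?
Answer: -155630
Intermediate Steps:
y(c) = c + c²
-y(-395) = -(-395)*(1 - 395) = -(-395)*(-394) = -1*155630 = -155630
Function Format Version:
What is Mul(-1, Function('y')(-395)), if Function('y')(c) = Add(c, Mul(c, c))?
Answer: -155630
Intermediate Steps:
Function('y')(c) = Add(c, Pow(c, 2))
Mul(-1, Function('y')(-395)) = Mul(-1, Mul(-395, Add(1, -395))) = Mul(-1, Mul(-395, -394)) = Mul(-1, 155630) = -155630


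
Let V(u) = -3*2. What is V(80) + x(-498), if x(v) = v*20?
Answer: -9966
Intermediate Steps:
x(v) = 20*v
V(u) = -6
V(80) + x(-498) = -6 + 20*(-498) = -6 - 9960 = -9966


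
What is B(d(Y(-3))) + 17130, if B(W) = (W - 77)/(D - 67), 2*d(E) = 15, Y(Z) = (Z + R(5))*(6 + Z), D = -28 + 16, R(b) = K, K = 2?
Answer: 2706679/158 ≈ 17131.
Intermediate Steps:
R(b) = 2
D = -12
Y(Z) = (2 + Z)*(6 + Z) (Y(Z) = (Z + 2)*(6 + Z) = (2 + Z)*(6 + Z))
d(E) = 15/2 (d(E) = (½)*15 = 15/2)
B(W) = 77/79 - W/79 (B(W) = (W - 77)/(-12 - 67) = (-77 + W)/(-79) = (-77 + W)*(-1/79) = 77/79 - W/79)
B(d(Y(-3))) + 17130 = (77/79 - 1/79*15/2) + 17130 = (77/79 - 15/158) + 17130 = 139/158 + 17130 = 2706679/158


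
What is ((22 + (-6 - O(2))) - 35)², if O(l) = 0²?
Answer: 361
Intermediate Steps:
O(l) = 0
((22 + (-6 - O(2))) - 35)² = ((22 + (-6 - 1*0)) - 35)² = ((22 + (-6 + 0)) - 35)² = ((22 - 6) - 35)² = (16 - 35)² = (-19)² = 361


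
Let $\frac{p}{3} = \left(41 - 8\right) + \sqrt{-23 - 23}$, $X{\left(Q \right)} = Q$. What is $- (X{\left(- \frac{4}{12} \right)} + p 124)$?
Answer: $- \frac{36827}{3} - 372 i \sqrt{46} \approx -12276.0 - 2523.0 i$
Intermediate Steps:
$p = 99 + 3 i \sqrt{46}$ ($p = 3 \left(\left(41 - 8\right) + \sqrt{-23 - 23}\right) = 3 \left(33 + \sqrt{-46}\right) = 3 \left(33 + i \sqrt{46}\right) = 99 + 3 i \sqrt{46} \approx 99.0 + 20.347 i$)
$- (X{\left(- \frac{4}{12} \right)} + p 124) = - (- \frac{4}{12} + \left(99 + 3 i \sqrt{46}\right) 124) = - (\left(-4\right) \frac{1}{12} + \left(12276 + 372 i \sqrt{46}\right)) = - (- \frac{1}{3} + \left(12276 + 372 i \sqrt{46}\right)) = - (\frac{36827}{3} + 372 i \sqrt{46}) = - \frac{36827}{3} - 372 i \sqrt{46}$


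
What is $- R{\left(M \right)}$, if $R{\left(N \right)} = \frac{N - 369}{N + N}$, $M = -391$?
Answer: $- \frac{380}{391} \approx -0.97187$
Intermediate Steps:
$R{\left(N \right)} = \frac{-369 + N}{2 N}$
$- R{\left(M \right)} = - \frac{-369 - 391}{2 \left(-391\right)} = - \frac{\left(-1\right) \left(-760\right)}{2 \cdot 391} = \left(-1\right) \frac{380}{391} = - \frac{380}{391}$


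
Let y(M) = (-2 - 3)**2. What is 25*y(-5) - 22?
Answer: 603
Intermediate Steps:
y(M) = 25 (y(M) = (-5)**2 = 25)
25*y(-5) - 22 = 25*25 - 22 = 625 - 22 = 603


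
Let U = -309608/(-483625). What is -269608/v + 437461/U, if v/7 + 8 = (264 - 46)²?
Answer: 17592416212823709/25744834024 ≈ 6.8334e+5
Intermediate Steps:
U = 309608/483625 (U = -309608*(-1/483625) = 309608/483625 ≈ 0.64018)
v = 332612 (v = -56 + 7*(264 - 46)² = -56 + 7*218² = -56 + 7*47524 = -56 + 332668 = 332612)
-269608/v + 437461/U = -269608/332612 + 437461/(309608/483625) = -269608*1/332612 + 437461*(483625/309608) = -67402/83153 + 211567076125/309608 = 17592416212823709/25744834024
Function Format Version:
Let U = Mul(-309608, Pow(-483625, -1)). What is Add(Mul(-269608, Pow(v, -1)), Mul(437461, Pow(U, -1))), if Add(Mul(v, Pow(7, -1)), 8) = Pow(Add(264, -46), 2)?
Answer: Rational(17592416212823709, 25744834024) ≈ 6.8334e+5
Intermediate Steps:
U = Rational(309608, 483625) (U = Mul(-309608, Rational(-1, 483625)) = Rational(309608, 483625) ≈ 0.64018)
v = 332612 (v = Add(-56, Mul(7, Pow(Add(264, -46), 2))) = Add(-56, Mul(7, Pow(218, 2))) = Add(-56, Mul(7, 47524)) = Add(-56, 332668) = 332612)
Add(Mul(-269608, Pow(v, -1)), Mul(437461, Pow(U, -1))) = Add(Mul(-269608, Pow(332612, -1)), Mul(437461, Pow(Rational(309608, 483625), -1))) = Add(Mul(-269608, Rational(1, 332612)), Mul(437461, Rational(483625, 309608))) = Add(Rational(-67402, 83153), Rational(211567076125, 309608)) = Rational(17592416212823709, 25744834024)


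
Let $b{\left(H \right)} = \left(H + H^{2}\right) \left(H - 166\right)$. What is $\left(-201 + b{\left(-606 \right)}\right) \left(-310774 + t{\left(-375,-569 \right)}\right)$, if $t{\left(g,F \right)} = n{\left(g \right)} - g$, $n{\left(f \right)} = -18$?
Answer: $87859980989937$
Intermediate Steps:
$t{\left(g,F \right)} = -18 - g$
$b{\left(H \right)} = \left(-166 + H\right) \left(H + H^{2}\right)$ ($b{\left(H \right)} = \left(H + H^{2}\right) \left(-166 + H\right) = \left(-166 + H\right) \left(H + H^{2}\right)$)
$\left(-201 + b{\left(-606 \right)}\right) \left(-310774 + t{\left(-375,-569 \right)}\right) = \left(-201 - 606 \left(-166 + \left(-606\right)^{2} - -99990\right)\right) \left(-310774 - -357\right) = \left(-201 - 606 \left(-166 + 367236 + 99990\right)\right) \left(-310774 + \left(-18 + 375\right)\right) = \left(-201 - 283038360\right) \left(-310774 + 357\right) = \left(-201 - 283038360\right) \left(-310417\right) = \left(-283038561\right) \left(-310417\right) = 87859980989937$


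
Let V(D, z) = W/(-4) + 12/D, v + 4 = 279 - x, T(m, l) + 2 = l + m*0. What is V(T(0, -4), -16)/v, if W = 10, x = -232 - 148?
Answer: -9/1310 ≈ -0.0068702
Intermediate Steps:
x = -380
T(m, l) = -2 + l (T(m, l) = -2 + (l + m*0) = -2 + (l + 0) = -2 + l)
v = 655 (v = -4 + (279 - 1*(-380)) = -4 + (279 + 380) = -4 + 659 = 655)
V(D, z) = -5/2 + 12/D (V(D, z) = 10/(-4) + 12/D = 10*(-¼) + 12/D = -5/2 + 12/D)
V(T(0, -4), -16)/v = (-5/2 + 12/(-2 - 4))/655 = (-5/2 + 12/(-6))*(1/655) = (-5/2 + 12*(-⅙))*(1/655) = (-5/2 - 2)*(1/655) = -9/2*1/655 = -9/1310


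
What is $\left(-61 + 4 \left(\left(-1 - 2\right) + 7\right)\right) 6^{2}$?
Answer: $-1620$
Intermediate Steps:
$\left(-61 + 4 \left(\left(-1 - 2\right) + 7\right)\right) 6^{2} = \left(-61 + 4 \left(\left(-1 - 2\right) + 7\right)\right) 36 = \left(-61 + 4 \left(-3 + 7\right)\right) 36 = \left(-61 + 4 \cdot 4\right) 36 = \left(-61 + 16\right) 36 = \left(-45\right) 36 = -1620$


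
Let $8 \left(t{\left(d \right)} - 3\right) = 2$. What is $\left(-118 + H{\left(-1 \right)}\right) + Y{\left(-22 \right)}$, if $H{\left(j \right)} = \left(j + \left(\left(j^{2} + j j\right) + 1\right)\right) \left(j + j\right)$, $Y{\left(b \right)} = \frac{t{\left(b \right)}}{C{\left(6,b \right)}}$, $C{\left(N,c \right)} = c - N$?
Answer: $- \frac{13677}{112} \approx -122.12$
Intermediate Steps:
$t{\left(d \right)} = \frac{13}{4}$ ($t{\left(d \right)} = 3 + \frac{1}{8} \cdot 2 = 3 + \frac{1}{4} = \frac{13}{4}$)
$Y{\left(b \right)} = \frac{13}{4 \left(-6 + b\right)}$ ($Y{\left(b \right)} = \frac{13}{4 \left(b - 6\right)} = \frac{13}{4 \left(-6 + b\right)}$)
$H{\left(j \right)} = 2 j \left(1 + j + 2 j^{2}\right)$ ($H{\left(j \right)} = \left(j + \left(\left(j^{2} + j^{2}\right) + 1\right)\right) 2 j = \left(j + \left(2 j^{2} + 1\right)\right) 2 j = \left(j + \left(1 + 2 j^{2}\right)\right) 2 j = \left(1 + j + 2 j^{2}\right) 2 j = 2 j \left(1 + j + 2 j^{2}\right)$)
$\left(-118 + H{\left(-1 \right)}\right) + Y{\left(-22 \right)} = \left(-118 + 2 \left(-1\right) \left(1 - 1 + 2 \left(-1\right)^{2}\right)\right) + \frac{13}{4 \left(-6 - 22\right)} = \left(-118 + 2 \left(-1\right) \left(1 - 1 + 2 \cdot 1\right)\right) + \frac{13}{4 \left(-28\right)} = \left(-118 + 2 \left(-1\right) \left(1 - 1 + 2\right)\right) + \frac{13}{4} \left(- \frac{1}{28}\right) = \left(-118 + 2 \left(-1\right) 2\right) - \frac{13}{112} = \left(-118 - 4\right) - \frac{13}{112} = -122 - \frac{13}{112} = - \frac{13677}{112}$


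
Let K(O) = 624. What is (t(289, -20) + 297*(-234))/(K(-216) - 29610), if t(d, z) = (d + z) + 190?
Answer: 23013/9662 ≈ 2.3818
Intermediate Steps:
t(d, z) = 190 + d + z
(t(289, -20) + 297*(-234))/(K(-216) - 29610) = ((190 + 289 - 20) + 297*(-234))/(624 - 29610) = (459 - 69498)/(-28986) = -69039*(-1/28986) = 23013/9662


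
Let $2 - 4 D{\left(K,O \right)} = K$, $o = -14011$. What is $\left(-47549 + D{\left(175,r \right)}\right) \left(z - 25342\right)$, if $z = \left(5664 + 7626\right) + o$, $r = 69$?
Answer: $\frac{4961587247}{4} \approx 1.2404 \cdot 10^{9}$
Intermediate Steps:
$D{\left(K,O \right)} = \frac{1}{2} - \frac{K}{4}$
$z = -721$ ($z = \left(5664 + 7626\right) - 14011 = 13290 - 14011 = -721$)
$\left(-47549 + D{\left(175,r \right)}\right) \left(z - 25342\right) = \left(-47549 + \left(\frac{1}{2} - \frac{175}{4}\right)\right) \left(-721 - 25342\right) = \left(-47549 + \left(\frac{1}{2} - \frac{175}{4}\right)\right) \left(-26063\right) = \left(-47549 - \frac{173}{4}\right) \left(-26063\right) = \left(- \frac{190369}{4}\right) \left(-26063\right) = \frac{4961587247}{4}$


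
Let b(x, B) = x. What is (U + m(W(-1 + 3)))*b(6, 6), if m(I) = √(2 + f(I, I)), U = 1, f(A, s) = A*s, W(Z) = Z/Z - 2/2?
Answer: 6 + 6*√2 ≈ 14.485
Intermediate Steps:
W(Z) = 0 (W(Z) = 1 - 2*½ = 1 - 1 = 0)
m(I) = √(2 + I²) (m(I) = √(2 + I*I) = √(2 + I²))
(U + m(W(-1 + 3)))*b(6, 6) = (1 + √(2 + 0²))*6 = (1 + √(2 + 0))*6 = (1 + √2)*6 = 6 + 6*√2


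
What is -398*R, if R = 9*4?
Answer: -14328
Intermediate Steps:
R = 36
-398*R = -398*36 = -14328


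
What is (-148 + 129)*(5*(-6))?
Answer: 570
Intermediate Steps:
(-148 + 129)*(5*(-6)) = -19*(-30) = 570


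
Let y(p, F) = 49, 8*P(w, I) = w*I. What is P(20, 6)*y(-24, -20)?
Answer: 735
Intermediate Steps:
P(w, I) = I*w/8 (P(w, I) = (w*I)/8 = (I*w)/8 = I*w/8)
P(20, 6)*y(-24, -20) = ((⅛)*6*20)*49 = 15*49 = 735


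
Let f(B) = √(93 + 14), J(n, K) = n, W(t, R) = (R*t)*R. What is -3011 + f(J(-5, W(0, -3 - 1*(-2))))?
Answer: -3011 + √107 ≈ -3000.7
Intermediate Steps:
W(t, R) = t*R²
f(B) = √107
-3011 + f(J(-5, W(0, -3 - 1*(-2)))) = -3011 + √107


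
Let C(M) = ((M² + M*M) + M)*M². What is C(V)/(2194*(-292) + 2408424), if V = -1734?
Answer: 2259493696521/220972 ≈ 1.0225e+7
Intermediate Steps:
C(M) = M²*(M + 2*M²) (C(M) = ((M² + M²) + M)*M² = (2*M² + M)*M² = (M + 2*M²)*M² = M²*(M + 2*M²))
C(V)/(2194*(-292) + 2408424) = ((-1734)³*(1 + 2*(-1734)))/(2194*(-292) + 2408424) = (-5213714904*(1 - 3468))/(-640648 + 2408424) = -5213714904*(-3467)/1767776 = 18075949572168*(1/1767776) = 2259493696521/220972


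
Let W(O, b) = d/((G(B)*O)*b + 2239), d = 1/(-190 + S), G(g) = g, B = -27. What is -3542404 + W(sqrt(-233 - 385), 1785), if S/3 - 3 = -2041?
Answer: -32055920700740477914175/9049199555087584 - 48195*I*sqrt(618)/9049199555087584 ≈ -3.5424e+6 - 1.324e-10*I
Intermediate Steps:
S = -6114 (S = 9 + 3*(-2041) = 9 - 6123 = -6114)
d = -1/6304 (d = 1/(-190 - 6114) = 1/(-6304) = -1/6304 ≈ -0.00015863)
W(O, b) = -1/(6304*(2239 - 27*O*b)) (W(O, b) = -1/(6304*((-27*O)*b + 2239)) = -1/(6304*(-27*O*b + 2239)) = -1/(6304*(2239 - 27*O*b)))
-3542404 + W(sqrt(-233 - 385), 1785) = -3542404 + 1/(6304*(-2239 + 27*sqrt(-233 - 385)*1785)) = -3542404 + 1/(6304*(-2239 + 27*sqrt(-618)*1785)) = -3542404 + 1/(6304*(-2239 + 27*(I*sqrt(618))*1785)) = -3542404 + 1/(6304*(-2239 + 48195*I*sqrt(618)))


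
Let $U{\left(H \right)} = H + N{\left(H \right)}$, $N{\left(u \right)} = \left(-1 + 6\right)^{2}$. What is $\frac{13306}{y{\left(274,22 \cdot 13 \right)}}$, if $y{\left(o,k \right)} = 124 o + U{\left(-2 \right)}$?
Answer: $\frac{13306}{33999} \approx 0.39136$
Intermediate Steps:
$N{\left(u \right)} = 25$ ($N{\left(u \right)} = 5^{2} = 25$)
$U{\left(H \right)} = 25 + H$ ($U{\left(H \right)} = H + 25 = 25 + H$)
$y{\left(o,k \right)} = 23 + 124 o$ ($y{\left(o,k \right)} = 124 o + \left(25 - 2\right) = 124 o + 23 = 23 + 124 o$)
$\frac{13306}{y{\left(274,22 \cdot 13 \right)}} = \frac{13306}{23 + 124 \cdot 274} = \frac{13306}{23 + 33976} = \frac{13306}{33999}$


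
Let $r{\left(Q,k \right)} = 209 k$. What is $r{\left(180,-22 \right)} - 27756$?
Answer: $-32354$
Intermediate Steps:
$r{\left(180,-22 \right)} - 27756 = 209 \left(-22\right) - 27756 = -4598 - 27756 = -32354$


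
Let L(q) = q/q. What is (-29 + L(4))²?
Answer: 784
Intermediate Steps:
L(q) = 1
(-29 + L(4))² = (-29 + 1)² = (-28)² = 784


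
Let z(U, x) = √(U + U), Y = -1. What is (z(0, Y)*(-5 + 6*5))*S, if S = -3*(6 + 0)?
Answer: 0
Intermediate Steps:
z(U, x) = √2*√U (z(U, x) = √(2*U) = √2*√U)
S = -18 (S = -3*6 = -18)
(z(0, Y)*(-5 + 6*5))*S = ((√2*√0)*(-5 + 6*5))*(-18) = ((√2*0)*(-5 + 30))*(-18) = (0*25)*(-18) = 0*(-18) = 0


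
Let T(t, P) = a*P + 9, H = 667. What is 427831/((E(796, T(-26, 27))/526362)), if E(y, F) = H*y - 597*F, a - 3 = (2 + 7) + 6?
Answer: 225193980822/235417 ≈ 9.5658e+5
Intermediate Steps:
a = 18 (a = 3 + ((2 + 7) + 6) = 3 + (9 + 6) = 3 + 15 = 18)
T(t, P) = 9 + 18*P (T(t, P) = 18*P + 9 = 9 + 18*P)
E(y, F) = -597*F + 667*y (E(y, F) = 667*y - 597*F = -597*F + 667*y)
427831/((E(796, T(-26, 27))/526362)) = 427831/(((-597*(9 + 18*27) + 667*796)/526362)) = 427831/(((-597*(9 + 486) + 530932)*(1/526362))) = 427831/(((-597*495 + 530932)*(1/526362))) = 427831/(((-295515 + 530932)*(1/526362))) = 427831/((235417*(1/526362))) = 427831/(235417/526362) = 427831*(526362/235417) = 225193980822/235417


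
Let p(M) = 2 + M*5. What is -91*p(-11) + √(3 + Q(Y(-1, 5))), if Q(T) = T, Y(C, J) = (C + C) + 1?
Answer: 4823 + √2 ≈ 4824.4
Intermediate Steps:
Y(C, J) = 1 + 2*C (Y(C, J) = 2*C + 1 = 1 + 2*C)
p(M) = 2 + 5*M
-91*p(-11) + √(3 + Q(Y(-1, 5))) = -91*(2 + 5*(-11)) + √(3 + (1 + 2*(-1))) = -91*(2 - 55) + √(3 + (1 - 2)) = -91*(-53) + √(3 - 1) = 4823 + √2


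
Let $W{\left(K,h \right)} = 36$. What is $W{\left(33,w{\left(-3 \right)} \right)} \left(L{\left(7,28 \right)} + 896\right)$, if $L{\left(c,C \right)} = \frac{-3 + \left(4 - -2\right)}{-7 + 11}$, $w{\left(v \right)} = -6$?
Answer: $32283$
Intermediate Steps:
$L{\left(c,C \right)} = \frac{3}{4}$ ($L{\left(c,C \right)} = \frac{-3 + \left(4 + 2\right)}{4} = \left(-3 + 6\right) \frac{1}{4} = 3 \cdot \frac{1}{4} = \frac{3}{4}$)
$W{\left(33,w{\left(-3 \right)} \right)} \left(L{\left(7,28 \right)} + 896\right) = 36 \left(\frac{3}{4} + 896\right) = 36 \cdot \frac{3587}{4} = 32283$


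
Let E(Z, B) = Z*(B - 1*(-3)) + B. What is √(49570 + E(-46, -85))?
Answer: √53257 ≈ 230.77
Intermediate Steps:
E(Z, B) = B + Z*(3 + B) (E(Z, B) = Z*(B + 3) + B = Z*(3 + B) + B = B + Z*(3 + B))
√(49570 + E(-46, -85)) = √(49570 + (-85 + 3*(-46) - 85*(-46))) = √(49570 + (-85 - 138 + 3910)) = √(49570 + 3687) = √53257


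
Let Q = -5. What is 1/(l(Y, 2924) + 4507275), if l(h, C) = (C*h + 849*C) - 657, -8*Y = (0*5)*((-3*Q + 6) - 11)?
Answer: 1/6989094 ≈ 1.4308e-7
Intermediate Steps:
Y = 0 (Y = -0*5*((-3*(-5) + 6) - 11)/8 = -0*((15 + 6) - 11) = -0*(21 - 11) = -0*10 = -1/8*0 = 0)
l(h, C) = -657 + 849*C + C*h (l(h, C) = (849*C + C*h) - 657 = -657 + 849*C + C*h)
1/(l(Y, 2924) + 4507275) = 1/((-657 + 849*2924 + 2924*0) + 4507275) = 1/((-657 + 2482476 + 0) + 4507275) = 1/(2481819 + 4507275) = 1/6989094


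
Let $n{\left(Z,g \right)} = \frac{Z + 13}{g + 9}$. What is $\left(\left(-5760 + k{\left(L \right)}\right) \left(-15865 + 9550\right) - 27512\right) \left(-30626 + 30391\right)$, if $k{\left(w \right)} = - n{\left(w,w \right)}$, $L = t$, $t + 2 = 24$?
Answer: $- \frac{264839019955}{31} \approx -8.5432 \cdot 10^{9}$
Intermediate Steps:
$t = 22$ ($t = -2 + 24 = 22$)
$L = 22$
$n{\left(Z,g \right)} = \frac{13 + Z}{9 + g}$
$k{\left(w \right)} = - \frac{13 + w}{9 + w}$
$\left(\left(-5760 + k{\left(L \right)}\right) \left(-15865 + 9550\right) - 27512\right) \left(-30626 + 30391\right) = \left(\left(-5760 + \frac{-13 - 22}{9 + 22}\right) \left(-15865 + 9550\right) - 27512\right) \left(-30626 + 30391\right) = \left(\left(-5760 + \frac{-13 - 22}{31}\right) \left(-6315\right) - 27512\right) \left(-235\right) = \left(\left(-5760 + \frac{1}{31} \left(-35\right)\right) \left(-6315\right) - 27512\right) \left(-235\right) = \left(\left(-5760 - \frac{35}{31}\right) \left(-6315\right) - 27512\right) \left(-235\right) = \left(\left(- \frac{178595}{31}\right) \left(-6315\right) - 27512\right) \left(-235\right) = \left(\frac{1127827425}{31} - 27512\right) \left(-235\right) = \frac{1126974553}{31} \left(-235\right) = - \frac{264839019955}{31}$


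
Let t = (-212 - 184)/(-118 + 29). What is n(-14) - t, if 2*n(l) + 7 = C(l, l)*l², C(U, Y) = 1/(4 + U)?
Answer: -15797/890 ≈ -17.749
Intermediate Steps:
t = 396/89 (t = -396/(-89) = -396*(-1/89) = 396/89 ≈ 4.4494)
n(l) = -7/2 + l²/(2*(4 + l)) (n(l) = -7/2 + (l²/(4 + l))/2 = -7/2 + l²/(2*(4 + l)))
n(-14) - t = (-28 + (-14)² - 7*(-14))/(2*(4 - 14)) - 1*396/89 = (½)*(-28 + 196 + 98)/(-10) - 396/89 = (½)*(-⅒)*266 - 396/89 = -133/10 - 396/89 = -15797/890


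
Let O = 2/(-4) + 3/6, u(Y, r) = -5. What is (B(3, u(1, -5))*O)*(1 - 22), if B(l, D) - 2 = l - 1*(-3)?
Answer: 0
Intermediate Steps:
O = 0 (O = 2*(-¼) + 3*(⅙) = -½ + ½ = 0)
B(l, D) = 5 + l (B(l, D) = 2 + (l - 1*(-3)) = 2 + (l + 3) = 2 + (3 + l) = 5 + l)
(B(3, u(1, -5))*O)*(1 - 22) = ((5 + 3)*0)*(1 - 22) = (8*0)*(-21) = 0*(-21) = 0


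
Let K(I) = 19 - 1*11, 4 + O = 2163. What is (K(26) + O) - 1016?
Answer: 1151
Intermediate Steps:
O = 2159 (O = -4 + 2163 = 2159)
K(I) = 8 (K(I) = 19 - 11 = 8)
(K(26) + O) - 1016 = (8 + 2159) - 1016 = 2167 - 1016 = 1151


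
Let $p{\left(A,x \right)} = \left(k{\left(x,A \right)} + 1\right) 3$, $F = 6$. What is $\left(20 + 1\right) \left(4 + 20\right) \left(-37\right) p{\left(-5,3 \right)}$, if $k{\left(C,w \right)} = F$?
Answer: $-391608$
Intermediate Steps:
$k{\left(C,w \right)} = 6$
$p{\left(A,x \right)} = 21$ ($p{\left(A,x \right)} = \left(6 + 1\right) 3 = 7 \cdot 3 = 21$)
$\left(20 + 1\right) \left(4 + 20\right) \left(-37\right) p{\left(-5,3 \right)} = \left(20 + 1\right) \left(4 + 20\right) \left(-37\right) 21 = 21 \cdot 24 \left(-37\right) 21 = 504 \left(-37\right) 21 = \left(-18648\right) 21 = -391608$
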